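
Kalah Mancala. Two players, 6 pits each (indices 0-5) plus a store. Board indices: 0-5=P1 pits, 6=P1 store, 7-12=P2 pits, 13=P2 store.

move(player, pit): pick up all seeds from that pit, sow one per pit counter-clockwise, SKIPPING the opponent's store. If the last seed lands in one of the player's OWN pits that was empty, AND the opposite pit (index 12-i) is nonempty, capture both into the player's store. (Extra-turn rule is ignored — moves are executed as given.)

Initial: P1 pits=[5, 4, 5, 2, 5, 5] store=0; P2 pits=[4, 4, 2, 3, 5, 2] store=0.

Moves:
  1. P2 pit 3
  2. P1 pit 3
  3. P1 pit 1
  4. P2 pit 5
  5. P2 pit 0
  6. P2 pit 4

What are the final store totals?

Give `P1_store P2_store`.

Answer: 0 3

Derivation:
Move 1: P2 pit3 -> P1=[5,4,5,2,5,5](0) P2=[4,4,2,0,6,3](1)
Move 2: P1 pit3 -> P1=[5,4,5,0,6,6](0) P2=[4,4,2,0,6,3](1)
Move 3: P1 pit1 -> P1=[5,0,6,1,7,7](0) P2=[4,4,2,0,6,3](1)
Move 4: P2 pit5 -> P1=[6,1,6,1,7,7](0) P2=[4,4,2,0,6,0](2)
Move 5: P2 pit0 -> P1=[6,1,6,1,7,7](0) P2=[0,5,3,1,7,0](2)
Move 6: P2 pit4 -> P1=[7,2,7,2,8,7](0) P2=[0,5,3,1,0,1](3)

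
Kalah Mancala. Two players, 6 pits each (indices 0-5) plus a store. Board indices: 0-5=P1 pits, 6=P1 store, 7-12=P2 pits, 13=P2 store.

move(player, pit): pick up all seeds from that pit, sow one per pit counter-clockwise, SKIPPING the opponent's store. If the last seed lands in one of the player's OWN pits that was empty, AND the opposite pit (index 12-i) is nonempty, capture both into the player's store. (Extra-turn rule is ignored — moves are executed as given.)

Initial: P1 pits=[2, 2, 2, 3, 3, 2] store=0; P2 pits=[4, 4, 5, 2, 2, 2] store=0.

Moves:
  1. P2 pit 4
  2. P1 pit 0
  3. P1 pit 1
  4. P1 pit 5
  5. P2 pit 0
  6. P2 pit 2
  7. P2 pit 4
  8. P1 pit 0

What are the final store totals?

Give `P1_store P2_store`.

Move 1: P2 pit4 -> P1=[2,2,2,3,3,2](0) P2=[4,4,5,2,0,3](1)
Move 2: P1 pit0 -> P1=[0,3,3,3,3,2](0) P2=[4,4,5,2,0,3](1)
Move 3: P1 pit1 -> P1=[0,0,4,4,4,2](0) P2=[4,4,5,2,0,3](1)
Move 4: P1 pit5 -> P1=[0,0,4,4,4,0](1) P2=[5,4,5,2,0,3](1)
Move 5: P2 pit0 -> P1=[0,0,4,4,4,0](1) P2=[0,5,6,3,1,4](1)
Move 6: P2 pit2 -> P1=[1,1,4,4,4,0](1) P2=[0,5,0,4,2,5](2)
Move 7: P2 pit4 -> P1=[1,1,4,4,4,0](1) P2=[0,5,0,4,0,6](3)
Move 8: P1 pit0 -> P1=[0,2,4,4,4,0](1) P2=[0,5,0,4,0,6](3)

Answer: 1 3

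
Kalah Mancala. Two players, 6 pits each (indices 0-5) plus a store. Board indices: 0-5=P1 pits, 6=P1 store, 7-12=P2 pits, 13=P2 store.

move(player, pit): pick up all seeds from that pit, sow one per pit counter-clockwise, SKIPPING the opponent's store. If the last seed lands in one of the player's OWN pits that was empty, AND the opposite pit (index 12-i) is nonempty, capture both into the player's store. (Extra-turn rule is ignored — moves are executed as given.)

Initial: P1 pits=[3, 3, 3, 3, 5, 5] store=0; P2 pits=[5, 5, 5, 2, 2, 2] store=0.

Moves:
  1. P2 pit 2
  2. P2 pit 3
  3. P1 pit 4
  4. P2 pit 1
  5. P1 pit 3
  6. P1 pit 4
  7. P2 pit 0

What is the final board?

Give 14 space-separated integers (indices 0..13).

Move 1: P2 pit2 -> P1=[4,3,3,3,5,5](0) P2=[5,5,0,3,3,3](1)
Move 2: P2 pit3 -> P1=[4,3,3,3,5,5](0) P2=[5,5,0,0,4,4](2)
Move 3: P1 pit4 -> P1=[4,3,3,3,0,6](1) P2=[6,6,1,0,4,4](2)
Move 4: P2 pit1 -> P1=[5,3,3,3,0,6](1) P2=[6,0,2,1,5,5](3)
Move 5: P1 pit3 -> P1=[5,3,3,0,1,7](2) P2=[6,0,2,1,5,5](3)
Move 6: P1 pit4 -> P1=[5,3,3,0,0,8](2) P2=[6,0,2,1,5,5](3)
Move 7: P2 pit0 -> P1=[5,3,3,0,0,8](2) P2=[0,1,3,2,6,6](4)

Answer: 5 3 3 0 0 8 2 0 1 3 2 6 6 4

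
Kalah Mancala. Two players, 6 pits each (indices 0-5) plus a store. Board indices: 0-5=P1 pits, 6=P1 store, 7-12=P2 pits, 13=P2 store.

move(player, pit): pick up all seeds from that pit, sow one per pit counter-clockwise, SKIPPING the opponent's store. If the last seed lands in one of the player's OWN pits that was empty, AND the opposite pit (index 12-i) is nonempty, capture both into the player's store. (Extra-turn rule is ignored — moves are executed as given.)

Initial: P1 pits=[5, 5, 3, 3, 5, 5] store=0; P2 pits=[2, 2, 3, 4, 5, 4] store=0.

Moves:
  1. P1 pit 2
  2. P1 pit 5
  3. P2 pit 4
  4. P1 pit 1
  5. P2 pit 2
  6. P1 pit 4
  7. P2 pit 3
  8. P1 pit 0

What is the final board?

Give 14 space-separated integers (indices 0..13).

Answer: 0 2 4 8 1 3 4 6 4 1 0 3 7 3

Derivation:
Move 1: P1 pit2 -> P1=[5,5,0,4,6,6](0) P2=[2,2,3,4,5,4](0)
Move 2: P1 pit5 -> P1=[5,5,0,4,6,0](1) P2=[3,3,4,5,6,4](0)
Move 3: P2 pit4 -> P1=[6,6,1,5,6,0](1) P2=[3,3,4,5,0,5](1)
Move 4: P1 pit1 -> P1=[6,0,2,6,7,1](2) P2=[4,3,4,5,0,5](1)
Move 5: P2 pit2 -> P1=[6,0,2,6,7,1](2) P2=[4,3,0,6,1,6](2)
Move 6: P1 pit4 -> P1=[6,0,2,6,0,2](3) P2=[5,4,1,7,2,6](2)
Move 7: P2 pit3 -> P1=[7,1,3,7,0,2](3) P2=[5,4,1,0,3,7](3)
Move 8: P1 pit0 -> P1=[0,2,4,8,1,3](4) P2=[6,4,1,0,3,7](3)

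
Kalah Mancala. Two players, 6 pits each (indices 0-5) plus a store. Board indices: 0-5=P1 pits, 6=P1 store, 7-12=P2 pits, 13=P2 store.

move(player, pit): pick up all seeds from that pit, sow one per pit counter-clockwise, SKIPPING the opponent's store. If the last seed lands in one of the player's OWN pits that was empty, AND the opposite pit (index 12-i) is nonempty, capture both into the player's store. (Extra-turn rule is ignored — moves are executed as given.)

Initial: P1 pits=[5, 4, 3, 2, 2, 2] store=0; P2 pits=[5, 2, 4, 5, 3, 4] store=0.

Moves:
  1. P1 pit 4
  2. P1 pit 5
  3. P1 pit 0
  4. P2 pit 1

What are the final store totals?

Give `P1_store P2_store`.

Answer: 9 0

Derivation:
Move 1: P1 pit4 -> P1=[5,4,3,2,0,3](1) P2=[5,2,4,5,3,4](0)
Move 2: P1 pit5 -> P1=[5,4,3,2,0,0](2) P2=[6,3,4,5,3,4](0)
Move 3: P1 pit0 -> P1=[0,5,4,3,1,0](9) P2=[0,3,4,5,3,4](0)
Move 4: P2 pit1 -> P1=[0,5,4,3,1,0](9) P2=[0,0,5,6,4,4](0)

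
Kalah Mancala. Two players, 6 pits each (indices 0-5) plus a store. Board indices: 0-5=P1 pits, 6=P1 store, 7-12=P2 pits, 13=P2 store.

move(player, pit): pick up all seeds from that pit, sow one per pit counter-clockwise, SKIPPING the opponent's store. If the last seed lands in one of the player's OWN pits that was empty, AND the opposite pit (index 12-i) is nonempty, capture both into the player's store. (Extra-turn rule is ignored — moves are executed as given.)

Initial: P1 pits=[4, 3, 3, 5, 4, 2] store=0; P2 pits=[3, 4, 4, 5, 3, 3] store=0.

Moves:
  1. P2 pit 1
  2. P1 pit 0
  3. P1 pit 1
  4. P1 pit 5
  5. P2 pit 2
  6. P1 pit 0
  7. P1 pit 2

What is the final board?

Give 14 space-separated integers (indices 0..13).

Move 1: P2 pit1 -> P1=[4,3,3,5,4,2](0) P2=[3,0,5,6,4,4](0)
Move 2: P1 pit0 -> P1=[0,4,4,6,5,2](0) P2=[3,0,5,6,4,4](0)
Move 3: P1 pit1 -> P1=[0,0,5,7,6,3](0) P2=[3,0,5,6,4,4](0)
Move 4: P1 pit5 -> P1=[0,0,5,7,6,0](1) P2=[4,1,5,6,4,4](0)
Move 5: P2 pit2 -> P1=[1,0,5,7,6,0](1) P2=[4,1,0,7,5,5](1)
Move 6: P1 pit0 -> P1=[0,0,5,7,6,0](7) P2=[4,1,0,7,0,5](1)
Move 7: P1 pit2 -> P1=[0,0,0,8,7,1](8) P2=[5,1,0,7,0,5](1)

Answer: 0 0 0 8 7 1 8 5 1 0 7 0 5 1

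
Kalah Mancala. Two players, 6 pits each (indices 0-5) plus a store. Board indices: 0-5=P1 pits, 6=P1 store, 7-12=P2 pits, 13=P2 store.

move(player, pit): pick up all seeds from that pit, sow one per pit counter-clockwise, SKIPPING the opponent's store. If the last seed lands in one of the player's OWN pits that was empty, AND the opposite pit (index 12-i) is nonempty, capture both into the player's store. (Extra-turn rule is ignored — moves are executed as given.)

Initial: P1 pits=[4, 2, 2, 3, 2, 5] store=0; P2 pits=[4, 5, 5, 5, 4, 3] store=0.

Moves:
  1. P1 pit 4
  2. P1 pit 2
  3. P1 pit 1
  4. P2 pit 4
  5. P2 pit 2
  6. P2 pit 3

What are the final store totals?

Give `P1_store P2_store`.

Move 1: P1 pit4 -> P1=[4,2,2,3,0,6](1) P2=[4,5,5,5,4,3](0)
Move 2: P1 pit2 -> P1=[4,2,0,4,0,6](7) P2=[4,0,5,5,4,3](0)
Move 3: P1 pit1 -> P1=[4,0,1,5,0,6](7) P2=[4,0,5,5,4,3](0)
Move 4: P2 pit4 -> P1=[5,1,1,5,0,6](7) P2=[4,0,5,5,0,4](1)
Move 5: P2 pit2 -> P1=[6,1,1,5,0,6](7) P2=[4,0,0,6,1,5](2)
Move 6: P2 pit3 -> P1=[7,2,2,5,0,6](7) P2=[4,0,0,0,2,6](3)

Answer: 7 3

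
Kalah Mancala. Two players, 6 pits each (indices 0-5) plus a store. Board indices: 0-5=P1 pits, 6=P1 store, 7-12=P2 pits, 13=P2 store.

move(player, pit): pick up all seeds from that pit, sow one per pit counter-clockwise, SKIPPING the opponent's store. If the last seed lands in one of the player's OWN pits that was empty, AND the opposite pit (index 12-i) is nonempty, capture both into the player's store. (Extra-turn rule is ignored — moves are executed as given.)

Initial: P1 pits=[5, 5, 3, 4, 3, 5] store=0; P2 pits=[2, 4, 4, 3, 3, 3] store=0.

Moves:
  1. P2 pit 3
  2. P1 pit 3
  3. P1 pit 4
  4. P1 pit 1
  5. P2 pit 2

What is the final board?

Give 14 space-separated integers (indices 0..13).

Answer: 5 0 4 1 1 8 3 4 5 0 1 5 5 2

Derivation:
Move 1: P2 pit3 -> P1=[5,5,3,4,3,5](0) P2=[2,4,4,0,4,4](1)
Move 2: P1 pit3 -> P1=[5,5,3,0,4,6](1) P2=[3,4,4,0,4,4](1)
Move 3: P1 pit4 -> P1=[5,5,3,0,0,7](2) P2=[4,5,4,0,4,4](1)
Move 4: P1 pit1 -> P1=[5,0,4,1,1,8](3) P2=[4,5,4,0,4,4](1)
Move 5: P2 pit2 -> P1=[5,0,4,1,1,8](3) P2=[4,5,0,1,5,5](2)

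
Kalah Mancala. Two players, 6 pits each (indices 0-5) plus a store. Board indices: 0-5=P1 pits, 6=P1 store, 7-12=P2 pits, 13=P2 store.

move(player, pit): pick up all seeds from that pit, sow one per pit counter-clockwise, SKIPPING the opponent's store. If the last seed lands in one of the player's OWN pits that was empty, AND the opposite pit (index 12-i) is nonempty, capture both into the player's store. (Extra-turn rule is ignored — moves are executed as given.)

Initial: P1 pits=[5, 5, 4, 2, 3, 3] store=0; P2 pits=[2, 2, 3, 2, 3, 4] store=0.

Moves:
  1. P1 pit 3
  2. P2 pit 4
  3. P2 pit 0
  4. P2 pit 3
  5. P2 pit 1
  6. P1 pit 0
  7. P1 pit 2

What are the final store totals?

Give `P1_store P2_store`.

Move 1: P1 pit3 -> P1=[5,5,4,0,4,4](0) P2=[2,2,3,2,3,4](0)
Move 2: P2 pit4 -> P1=[6,5,4,0,4,4](0) P2=[2,2,3,2,0,5](1)
Move 3: P2 pit0 -> P1=[6,5,4,0,4,4](0) P2=[0,3,4,2,0,5](1)
Move 4: P2 pit3 -> P1=[6,5,4,0,4,4](0) P2=[0,3,4,0,1,6](1)
Move 5: P2 pit1 -> P1=[6,5,4,0,4,4](0) P2=[0,0,5,1,2,6](1)
Move 6: P1 pit0 -> P1=[0,6,5,1,5,5](1) P2=[0,0,5,1,2,6](1)
Move 7: P1 pit2 -> P1=[0,6,0,2,6,6](2) P2=[1,0,5,1,2,6](1)

Answer: 2 1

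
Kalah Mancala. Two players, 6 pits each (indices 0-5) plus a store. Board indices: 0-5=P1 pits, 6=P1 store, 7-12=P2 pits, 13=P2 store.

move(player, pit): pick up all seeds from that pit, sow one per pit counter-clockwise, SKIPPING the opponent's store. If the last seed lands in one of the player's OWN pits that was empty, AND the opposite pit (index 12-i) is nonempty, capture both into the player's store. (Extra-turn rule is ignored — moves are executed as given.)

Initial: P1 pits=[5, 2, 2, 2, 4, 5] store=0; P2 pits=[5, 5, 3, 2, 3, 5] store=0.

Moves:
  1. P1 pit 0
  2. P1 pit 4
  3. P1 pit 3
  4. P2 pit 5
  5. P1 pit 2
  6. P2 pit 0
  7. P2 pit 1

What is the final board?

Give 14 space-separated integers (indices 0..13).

Move 1: P1 pit0 -> P1=[0,3,3,3,5,6](0) P2=[5,5,3,2,3,5](0)
Move 2: P1 pit4 -> P1=[0,3,3,3,0,7](1) P2=[6,6,4,2,3,5](0)
Move 3: P1 pit3 -> P1=[0,3,3,0,1,8](2) P2=[6,6,4,2,3,5](0)
Move 4: P2 pit5 -> P1=[1,4,4,1,1,8](2) P2=[6,6,4,2,3,0](1)
Move 5: P1 pit2 -> P1=[1,4,0,2,2,9](3) P2=[6,6,4,2,3,0](1)
Move 6: P2 pit0 -> P1=[1,4,0,2,2,9](3) P2=[0,7,5,3,4,1](2)
Move 7: P2 pit1 -> P1=[2,5,0,2,2,9](3) P2=[0,0,6,4,5,2](3)

Answer: 2 5 0 2 2 9 3 0 0 6 4 5 2 3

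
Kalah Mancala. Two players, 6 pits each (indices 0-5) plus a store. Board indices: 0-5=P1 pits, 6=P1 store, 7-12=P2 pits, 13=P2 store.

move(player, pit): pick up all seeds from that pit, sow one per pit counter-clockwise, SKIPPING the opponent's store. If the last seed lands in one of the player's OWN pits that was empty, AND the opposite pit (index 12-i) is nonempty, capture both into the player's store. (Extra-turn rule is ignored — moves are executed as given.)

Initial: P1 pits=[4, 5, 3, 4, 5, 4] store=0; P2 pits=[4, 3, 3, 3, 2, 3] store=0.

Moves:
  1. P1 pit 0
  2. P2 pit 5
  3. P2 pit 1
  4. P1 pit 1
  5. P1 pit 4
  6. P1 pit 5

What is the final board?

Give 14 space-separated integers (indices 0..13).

Answer: 1 0 5 6 0 0 3 7 3 6 6 5 0 1

Derivation:
Move 1: P1 pit0 -> P1=[0,6,4,5,6,4](0) P2=[4,3,3,3,2,3](0)
Move 2: P2 pit5 -> P1=[1,7,4,5,6,4](0) P2=[4,3,3,3,2,0](1)
Move 3: P2 pit1 -> P1=[1,7,4,5,6,4](0) P2=[4,0,4,4,3,0](1)
Move 4: P1 pit1 -> P1=[1,0,5,6,7,5](1) P2=[5,1,4,4,3,0](1)
Move 5: P1 pit4 -> P1=[1,0,5,6,0,6](2) P2=[6,2,5,5,4,0](1)
Move 6: P1 pit5 -> P1=[1,0,5,6,0,0](3) P2=[7,3,6,6,5,0](1)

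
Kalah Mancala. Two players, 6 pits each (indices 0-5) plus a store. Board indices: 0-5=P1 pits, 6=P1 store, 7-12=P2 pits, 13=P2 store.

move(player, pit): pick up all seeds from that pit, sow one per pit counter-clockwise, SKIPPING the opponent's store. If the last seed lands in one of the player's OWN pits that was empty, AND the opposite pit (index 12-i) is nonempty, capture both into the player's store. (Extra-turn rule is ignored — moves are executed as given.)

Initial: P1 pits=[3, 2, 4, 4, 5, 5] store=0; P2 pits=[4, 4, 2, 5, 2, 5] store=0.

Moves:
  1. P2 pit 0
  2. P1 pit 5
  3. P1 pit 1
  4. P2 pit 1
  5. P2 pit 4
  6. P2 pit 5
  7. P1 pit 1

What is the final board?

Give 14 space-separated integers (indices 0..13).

Answer: 6 0 7 7 6 1 1 1 0 5 8 0 0 3

Derivation:
Move 1: P2 pit0 -> P1=[3,2,4,4,5,5](0) P2=[0,5,3,6,3,5](0)
Move 2: P1 pit5 -> P1=[3,2,4,4,5,0](1) P2=[1,6,4,7,3,5](0)
Move 3: P1 pit1 -> P1=[3,0,5,5,5,0](1) P2=[1,6,4,7,3,5](0)
Move 4: P2 pit1 -> P1=[4,0,5,5,5,0](1) P2=[1,0,5,8,4,6](1)
Move 5: P2 pit4 -> P1=[5,1,5,5,5,0](1) P2=[1,0,5,8,0,7](2)
Move 6: P2 pit5 -> P1=[6,2,6,6,6,1](1) P2=[1,0,5,8,0,0](3)
Move 7: P1 pit1 -> P1=[6,0,7,7,6,1](1) P2=[1,0,5,8,0,0](3)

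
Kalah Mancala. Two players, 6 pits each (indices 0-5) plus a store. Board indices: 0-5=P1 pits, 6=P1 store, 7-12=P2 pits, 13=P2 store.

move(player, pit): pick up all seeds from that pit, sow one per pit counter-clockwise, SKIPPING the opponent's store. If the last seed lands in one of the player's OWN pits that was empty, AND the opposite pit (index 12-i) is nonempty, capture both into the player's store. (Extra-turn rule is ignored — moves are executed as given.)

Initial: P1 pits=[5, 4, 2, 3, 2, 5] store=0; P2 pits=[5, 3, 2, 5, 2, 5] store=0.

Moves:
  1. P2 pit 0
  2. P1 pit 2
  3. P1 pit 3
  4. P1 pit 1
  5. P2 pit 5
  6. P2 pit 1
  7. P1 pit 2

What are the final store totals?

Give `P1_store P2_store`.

Move 1: P2 pit0 -> P1=[5,4,2,3,2,5](0) P2=[0,4,3,6,3,6](0)
Move 2: P1 pit2 -> P1=[5,4,0,4,3,5](0) P2=[0,4,3,6,3,6](0)
Move 3: P1 pit3 -> P1=[5,4,0,0,4,6](1) P2=[1,4,3,6,3,6](0)
Move 4: P1 pit1 -> P1=[5,0,1,1,5,7](1) P2=[1,4,3,6,3,6](0)
Move 5: P2 pit5 -> P1=[6,1,2,2,6,7](1) P2=[1,4,3,6,3,0](1)
Move 6: P2 pit1 -> P1=[0,1,2,2,6,7](1) P2=[1,0,4,7,4,0](8)
Move 7: P1 pit2 -> P1=[0,1,0,3,7,7](1) P2=[1,0,4,7,4,0](8)

Answer: 1 8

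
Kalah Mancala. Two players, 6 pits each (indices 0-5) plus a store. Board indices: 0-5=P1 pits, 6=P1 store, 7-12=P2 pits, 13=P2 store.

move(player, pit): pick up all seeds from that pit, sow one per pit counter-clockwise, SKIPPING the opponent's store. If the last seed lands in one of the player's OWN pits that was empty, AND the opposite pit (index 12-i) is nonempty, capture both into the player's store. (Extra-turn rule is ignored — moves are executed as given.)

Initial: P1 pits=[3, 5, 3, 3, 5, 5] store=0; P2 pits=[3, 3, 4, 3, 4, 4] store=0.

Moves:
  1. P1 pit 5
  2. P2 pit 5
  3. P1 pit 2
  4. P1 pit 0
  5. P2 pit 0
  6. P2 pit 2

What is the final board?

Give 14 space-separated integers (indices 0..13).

Move 1: P1 pit5 -> P1=[3,5,3,3,5,0](1) P2=[4,4,5,4,4,4](0)
Move 2: P2 pit5 -> P1=[4,6,4,3,5,0](1) P2=[4,4,5,4,4,0](1)
Move 3: P1 pit2 -> P1=[4,6,0,4,6,1](2) P2=[4,4,5,4,4,0](1)
Move 4: P1 pit0 -> P1=[0,7,1,5,7,1](2) P2=[4,4,5,4,4,0](1)
Move 5: P2 pit0 -> P1=[0,7,1,5,7,1](2) P2=[0,5,6,5,5,0](1)
Move 6: P2 pit2 -> P1=[1,8,1,5,7,1](2) P2=[0,5,0,6,6,1](2)

Answer: 1 8 1 5 7 1 2 0 5 0 6 6 1 2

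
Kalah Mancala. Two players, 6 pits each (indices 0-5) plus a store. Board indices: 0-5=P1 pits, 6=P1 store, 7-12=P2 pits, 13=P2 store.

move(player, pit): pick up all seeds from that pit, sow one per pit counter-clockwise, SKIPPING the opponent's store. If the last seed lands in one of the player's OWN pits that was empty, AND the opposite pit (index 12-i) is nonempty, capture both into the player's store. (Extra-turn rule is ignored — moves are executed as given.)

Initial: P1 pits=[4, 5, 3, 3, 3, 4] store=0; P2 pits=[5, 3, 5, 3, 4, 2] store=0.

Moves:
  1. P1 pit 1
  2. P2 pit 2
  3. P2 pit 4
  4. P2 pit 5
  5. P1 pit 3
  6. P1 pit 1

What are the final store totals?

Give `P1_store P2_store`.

Move 1: P1 pit1 -> P1=[4,0,4,4,4,5](1) P2=[5,3,5,3,4,2](0)
Move 2: P2 pit2 -> P1=[5,0,4,4,4,5](1) P2=[5,3,0,4,5,3](1)
Move 3: P2 pit4 -> P1=[6,1,5,4,4,5](1) P2=[5,3,0,4,0,4](2)
Move 4: P2 pit5 -> P1=[7,2,6,4,4,5](1) P2=[5,3,0,4,0,0](3)
Move 5: P1 pit3 -> P1=[7,2,6,0,5,6](2) P2=[6,3,0,4,0,0](3)
Move 6: P1 pit1 -> P1=[7,0,7,1,5,6](2) P2=[6,3,0,4,0,0](3)

Answer: 2 3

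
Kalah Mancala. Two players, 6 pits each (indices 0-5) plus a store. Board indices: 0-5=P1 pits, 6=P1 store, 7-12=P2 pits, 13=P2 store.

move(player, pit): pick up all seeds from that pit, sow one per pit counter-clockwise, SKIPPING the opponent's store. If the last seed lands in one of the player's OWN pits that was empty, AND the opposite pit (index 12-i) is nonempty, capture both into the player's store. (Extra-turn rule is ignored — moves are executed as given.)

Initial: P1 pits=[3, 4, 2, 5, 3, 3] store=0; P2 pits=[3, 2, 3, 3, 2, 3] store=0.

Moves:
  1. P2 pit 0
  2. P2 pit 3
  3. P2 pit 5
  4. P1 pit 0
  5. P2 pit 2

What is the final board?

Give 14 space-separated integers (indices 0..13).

Answer: 0 6 4 6 4 4 0 0 3 0 1 4 1 3

Derivation:
Move 1: P2 pit0 -> P1=[3,4,2,5,3,3](0) P2=[0,3,4,4,2,3](0)
Move 2: P2 pit3 -> P1=[4,4,2,5,3,3](0) P2=[0,3,4,0,3,4](1)
Move 3: P2 pit5 -> P1=[5,5,3,5,3,3](0) P2=[0,3,4,0,3,0](2)
Move 4: P1 pit0 -> P1=[0,6,4,6,4,4](0) P2=[0,3,4,0,3,0](2)
Move 5: P2 pit2 -> P1=[0,6,4,6,4,4](0) P2=[0,3,0,1,4,1](3)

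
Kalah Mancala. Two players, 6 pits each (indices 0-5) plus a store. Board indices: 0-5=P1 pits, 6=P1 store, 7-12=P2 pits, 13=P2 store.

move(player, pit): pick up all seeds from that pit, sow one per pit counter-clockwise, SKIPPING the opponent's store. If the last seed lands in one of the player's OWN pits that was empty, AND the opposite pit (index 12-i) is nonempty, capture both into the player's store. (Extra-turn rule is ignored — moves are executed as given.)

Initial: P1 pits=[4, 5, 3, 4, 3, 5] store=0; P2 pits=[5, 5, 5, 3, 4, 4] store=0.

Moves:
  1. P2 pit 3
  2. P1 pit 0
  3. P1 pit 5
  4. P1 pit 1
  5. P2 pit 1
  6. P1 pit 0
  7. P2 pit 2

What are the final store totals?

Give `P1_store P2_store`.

Move 1: P2 pit3 -> P1=[4,5,3,4,3,5](0) P2=[5,5,5,0,5,5](1)
Move 2: P1 pit0 -> P1=[0,6,4,5,4,5](0) P2=[5,5,5,0,5,5](1)
Move 3: P1 pit5 -> P1=[0,6,4,5,4,0](1) P2=[6,6,6,1,5,5](1)
Move 4: P1 pit1 -> P1=[0,0,5,6,5,1](2) P2=[7,6,6,1,5,5](1)
Move 5: P2 pit1 -> P1=[1,0,5,6,5,1](2) P2=[7,0,7,2,6,6](2)
Move 6: P1 pit0 -> P1=[0,0,5,6,5,1](9) P2=[7,0,7,2,0,6](2)
Move 7: P2 pit2 -> P1=[1,1,6,6,5,1](9) P2=[7,0,0,3,1,7](3)

Answer: 9 3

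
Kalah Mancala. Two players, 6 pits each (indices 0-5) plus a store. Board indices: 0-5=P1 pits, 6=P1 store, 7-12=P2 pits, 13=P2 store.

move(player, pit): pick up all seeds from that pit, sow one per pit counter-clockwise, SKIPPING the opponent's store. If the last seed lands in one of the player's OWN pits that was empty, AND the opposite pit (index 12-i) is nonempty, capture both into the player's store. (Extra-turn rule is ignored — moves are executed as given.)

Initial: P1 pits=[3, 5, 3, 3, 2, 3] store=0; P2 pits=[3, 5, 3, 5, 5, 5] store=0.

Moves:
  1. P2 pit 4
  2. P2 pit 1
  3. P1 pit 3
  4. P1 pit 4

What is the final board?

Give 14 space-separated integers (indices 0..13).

Move 1: P2 pit4 -> P1=[4,6,4,3,2,3](0) P2=[3,5,3,5,0,6](1)
Move 2: P2 pit1 -> P1=[4,6,4,3,2,3](0) P2=[3,0,4,6,1,7](2)
Move 3: P1 pit3 -> P1=[4,6,4,0,3,4](1) P2=[3,0,4,6,1,7](2)
Move 4: P1 pit4 -> P1=[4,6,4,0,0,5](2) P2=[4,0,4,6,1,7](2)

Answer: 4 6 4 0 0 5 2 4 0 4 6 1 7 2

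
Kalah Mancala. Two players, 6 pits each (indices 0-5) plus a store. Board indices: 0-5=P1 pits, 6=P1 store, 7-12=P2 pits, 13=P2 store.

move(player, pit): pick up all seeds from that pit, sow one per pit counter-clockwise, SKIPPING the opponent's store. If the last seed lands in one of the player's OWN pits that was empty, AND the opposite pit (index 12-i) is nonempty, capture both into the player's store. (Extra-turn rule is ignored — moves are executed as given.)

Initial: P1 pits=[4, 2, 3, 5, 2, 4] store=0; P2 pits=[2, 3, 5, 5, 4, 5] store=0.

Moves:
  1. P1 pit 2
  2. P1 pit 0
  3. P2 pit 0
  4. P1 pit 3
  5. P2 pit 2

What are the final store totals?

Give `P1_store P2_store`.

Move 1: P1 pit2 -> P1=[4,2,0,6,3,5](0) P2=[2,3,5,5,4,5](0)
Move 2: P1 pit0 -> P1=[0,3,1,7,4,5](0) P2=[2,3,5,5,4,5](0)
Move 3: P2 pit0 -> P1=[0,3,1,7,4,5](0) P2=[0,4,6,5,4,5](0)
Move 4: P1 pit3 -> P1=[0,3,1,0,5,6](1) P2=[1,5,7,6,4,5](0)
Move 5: P2 pit2 -> P1=[1,4,2,0,5,6](1) P2=[1,5,0,7,5,6](1)

Answer: 1 1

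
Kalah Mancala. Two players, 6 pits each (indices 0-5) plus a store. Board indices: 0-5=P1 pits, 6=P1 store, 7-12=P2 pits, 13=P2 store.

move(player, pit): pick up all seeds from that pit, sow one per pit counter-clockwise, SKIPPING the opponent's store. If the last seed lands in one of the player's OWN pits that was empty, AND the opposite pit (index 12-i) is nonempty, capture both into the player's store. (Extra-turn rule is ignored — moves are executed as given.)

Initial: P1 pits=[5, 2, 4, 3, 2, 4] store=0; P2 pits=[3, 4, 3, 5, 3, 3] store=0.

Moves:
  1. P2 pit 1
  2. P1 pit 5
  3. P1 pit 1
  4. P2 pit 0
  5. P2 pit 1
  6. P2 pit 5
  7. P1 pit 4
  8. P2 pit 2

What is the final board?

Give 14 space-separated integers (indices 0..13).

Move 1: P2 pit1 -> P1=[5,2,4,3,2,4](0) P2=[3,0,4,6,4,4](0)
Move 2: P1 pit5 -> P1=[5,2,4,3,2,0](1) P2=[4,1,5,6,4,4](0)
Move 3: P1 pit1 -> P1=[5,0,5,4,2,0](1) P2=[4,1,5,6,4,4](0)
Move 4: P2 pit0 -> P1=[5,0,5,4,2,0](1) P2=[0,2,6,7,5,4](0)
Move 5: P2 pit1 -> P1=[5,0,5,4,2,0](1) P2=[0,0,7,8,5,4](0)
Move 6: P2 pit5 -> P1=[6,1,6,4,2,0](1) P2=[0,0,7,8,5,0](1)
Move 7: P1 pit4 -> P1=[6,1,6,4,0,1](2) P2=[0,0,7,8,5,0](1)
Move 8: P2 pit2 -> P1=[7,2,7,4,0,1](2) P2=[0,0,0,9,6,1](2)

Answer: 7 2 7 4 0 1 2 0 0 0 9 6 1 2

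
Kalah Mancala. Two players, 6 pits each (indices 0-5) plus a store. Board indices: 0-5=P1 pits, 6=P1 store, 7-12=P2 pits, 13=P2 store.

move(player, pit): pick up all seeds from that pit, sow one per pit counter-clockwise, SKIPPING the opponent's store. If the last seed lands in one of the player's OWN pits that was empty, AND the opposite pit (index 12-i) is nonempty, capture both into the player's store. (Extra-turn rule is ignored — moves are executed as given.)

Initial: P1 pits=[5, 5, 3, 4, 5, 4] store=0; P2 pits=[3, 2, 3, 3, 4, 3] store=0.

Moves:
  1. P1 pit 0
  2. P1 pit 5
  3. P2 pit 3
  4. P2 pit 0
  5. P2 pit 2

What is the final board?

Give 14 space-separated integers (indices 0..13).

Move 1: P1 pit0 -> P1=[0,6,4,5,6,5](0) P2=[3,2,3,3,4,3](0)
Move 2: P1 pit5 -> P1=[0,6,4,5,6,0](1) P2=[4,3,4,4,4,3](0)
Move 3: P2 pit3 -> P1=[1,6,4,5,6,0](1) P2=[4,3,4,0,5,4](1)
Move 4: P2 pit0 -> P1=[1,6,4,5,6,0](1) P2=[0,4,5,1,6,4](1)
Move 5: P2 pit2 -> P1=[2,6,4,5,6,0](1) P2=[0,4,0,2,7,5](2)

Answer: 2 6 4 5 6 0 1 0 4 0 2 7 5 2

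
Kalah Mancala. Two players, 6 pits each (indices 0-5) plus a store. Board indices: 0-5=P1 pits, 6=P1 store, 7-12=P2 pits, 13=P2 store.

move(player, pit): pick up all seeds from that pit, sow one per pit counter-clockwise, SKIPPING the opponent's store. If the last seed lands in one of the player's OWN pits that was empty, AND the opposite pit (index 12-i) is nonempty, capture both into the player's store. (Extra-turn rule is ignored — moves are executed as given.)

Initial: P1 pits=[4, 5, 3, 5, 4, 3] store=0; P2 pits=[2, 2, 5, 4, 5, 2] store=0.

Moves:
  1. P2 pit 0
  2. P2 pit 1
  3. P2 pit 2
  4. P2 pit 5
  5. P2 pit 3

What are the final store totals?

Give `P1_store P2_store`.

Answer: 0 3

Derivation:
Move 1: P2 pit0 -> P1=[4,5,3,5,4,3](0) P2=[0,3,6,4,5,2](0)
Move 2: P2 pit1 -> P1=[4,5,3,5,4,3](0) P2=[0,0,7,5,6,2](0)
Move 3: P2 pit2 -> P1=[5,6,4,5,4,3](0) P2=[0,0,0,6,7,3](1)
Move 4: P2 pit5 -> P1=[6,7,4,5,4,3](0) P2=[0,0,0,6,7,0](2)
Move 5: P2 pit3 -> P1=[7,8,5,5,4,3](0) P2=[0,0,0,0,8,1](3)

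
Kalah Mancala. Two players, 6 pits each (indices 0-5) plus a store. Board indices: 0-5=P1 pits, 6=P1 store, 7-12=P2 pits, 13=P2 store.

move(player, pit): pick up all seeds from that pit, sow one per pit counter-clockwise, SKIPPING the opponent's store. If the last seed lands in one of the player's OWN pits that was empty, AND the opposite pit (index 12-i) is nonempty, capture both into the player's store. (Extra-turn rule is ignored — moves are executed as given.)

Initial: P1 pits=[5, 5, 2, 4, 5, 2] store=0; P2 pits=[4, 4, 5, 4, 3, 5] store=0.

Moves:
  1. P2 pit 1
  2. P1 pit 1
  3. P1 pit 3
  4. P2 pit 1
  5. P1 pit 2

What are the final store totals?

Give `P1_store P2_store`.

Move 1: P2 pit1 -> P1=[5,5,2,4,5,2](0) P2=[4,0,6,5,4,6](0)
Move 2: P1 pit1 -> P1=[5,0,3,5,6,3](1) P2=[4,0,6,5,4,6](0)
Move 3: P1 pit3 -> P1=[5,0,3,0,7,4](2) P2=[5,1,6,5,4,6](0)
Move 4: P2 pit1 -> P1=[5,0,3,0,7,4](2) P2=[5,0,7,5,4,6](0)
Move 5: P1 pit2 -> P1=[5,0,0,1,8,5](2) P2=[5,0,7,5,4,6](0)

Answer: 2 0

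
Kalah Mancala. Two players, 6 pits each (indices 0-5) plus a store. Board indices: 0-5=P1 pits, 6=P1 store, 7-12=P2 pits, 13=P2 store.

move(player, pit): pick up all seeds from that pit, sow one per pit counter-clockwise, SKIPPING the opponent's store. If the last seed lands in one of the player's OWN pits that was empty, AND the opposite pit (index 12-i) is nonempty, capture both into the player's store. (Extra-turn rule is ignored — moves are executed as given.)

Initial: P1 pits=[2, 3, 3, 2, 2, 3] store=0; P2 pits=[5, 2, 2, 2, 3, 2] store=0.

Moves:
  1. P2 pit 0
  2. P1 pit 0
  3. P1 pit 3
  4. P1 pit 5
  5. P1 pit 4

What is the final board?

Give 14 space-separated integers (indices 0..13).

Move 1: P2 pit0 -> P1=[2,3,3,2,2,3](0) P2=[0,3,3,3,4,3](0)
Move 2: P1 pit0 -> P1=[0,4,4,2,2,3](0) P2=[0,3,3,3,4,3](0)
Move 3: P1 pit3 -> P1=[0,4,4,0,3,4](0) P2=[0,3,3,3,4,3](0)
Move 4: P1 pit5 -> P1=[0,4,4,0,3,0](1) P2=[1,4,4,3,4,3](0)
Move 5: P1 pit4 -> P1=[0,4,4,0,0,1](2) P2=[2,4,4,3,4,3](0)

Answer: 0 4 4 0 0 1 2 2 4 4 3 4 3 0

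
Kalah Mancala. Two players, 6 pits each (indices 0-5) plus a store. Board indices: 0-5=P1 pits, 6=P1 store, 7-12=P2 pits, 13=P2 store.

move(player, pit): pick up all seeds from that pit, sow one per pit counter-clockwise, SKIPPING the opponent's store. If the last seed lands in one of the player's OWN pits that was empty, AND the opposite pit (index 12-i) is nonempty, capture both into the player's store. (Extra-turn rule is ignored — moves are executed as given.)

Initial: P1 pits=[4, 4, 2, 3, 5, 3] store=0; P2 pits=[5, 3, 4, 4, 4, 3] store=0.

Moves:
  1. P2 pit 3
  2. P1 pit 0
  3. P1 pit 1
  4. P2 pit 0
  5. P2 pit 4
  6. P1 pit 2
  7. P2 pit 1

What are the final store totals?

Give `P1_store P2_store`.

Move 1: P2 pit3 -> P1=[5,4,2,3,5,3](0) P2=[5,3,4,0,5,4](1)
Move 2: P1 pit0 -> P1=[0,5,3,4,6,4](0) P2=[5,3,4,0,5,4](1)
Move 3: P1 pit1 -> P1=[0,0,4,5,7,5](1) P2=[5,3,4,0,5,4](1)
Move 4: P2 pit0 -> P1=[0,0,4,5,7,5](1) P2=[0,4,5,1,6,5](1)
Move 5: P2 pit4 -> P1=[1,1,5,6,7,5](1) P2=[0,4,5,1,0,6](2)
Move 6: P1 pit2 -> P1=[1,1,0,7,8,6](2) P2=[1,4,5,1,0,6](2)
Move 7: P2 pit1 -> P1=[1,1,0,7,8,6](2) P2=[1,0,6,2,1,7](2)

Answer: 2 2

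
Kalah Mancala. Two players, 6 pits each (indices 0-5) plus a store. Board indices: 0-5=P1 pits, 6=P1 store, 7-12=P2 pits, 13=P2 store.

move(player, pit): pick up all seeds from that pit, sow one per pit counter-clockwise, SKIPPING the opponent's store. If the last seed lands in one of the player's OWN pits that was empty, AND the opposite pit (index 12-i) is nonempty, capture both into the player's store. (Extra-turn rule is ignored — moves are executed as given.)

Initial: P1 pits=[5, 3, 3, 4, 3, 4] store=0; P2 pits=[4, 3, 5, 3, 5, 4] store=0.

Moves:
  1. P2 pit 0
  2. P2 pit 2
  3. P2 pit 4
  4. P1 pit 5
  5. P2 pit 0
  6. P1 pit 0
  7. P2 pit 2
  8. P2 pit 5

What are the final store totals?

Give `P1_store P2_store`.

Move 1: P2 pit0 -> P1=[5,3,3,4,3,4](0) P2=[0,4,6,4,6,4](0)
Move 2: P2 pit2 -> P1=[6,4,3,4,3,4](0) P2=[0,4,0,5,7,5](1)
Move 3: P2 pit4 -> P1=[7,5,4,5,4,4](0) P2=[0,4,0,5,0,6](2)
Move 4: P1 pit5 -> P1=[7,5,4,5,4,0](1) P2=[1,5,1,5,0,6](2)
Move 5: P2 pit0 -> P1=[7,5,4,5,4,0](1) P2=[0,6,1,5,0,6](2)
Move 6: P1 pit0 -> P1=[0,6,5,6,5,1](2) P2=[1,6,1,5,0,6](2)
Move 7: P2 pit2 -> P1=[0,6,5,6,5,1](2) P2=[1,6,0,6,0,6](2)
Move 8: P2 pit5 -> P1=[1,7,6,7,6,1](2) P2=[1,6,0,6,0,0](3)

Answer: 2 3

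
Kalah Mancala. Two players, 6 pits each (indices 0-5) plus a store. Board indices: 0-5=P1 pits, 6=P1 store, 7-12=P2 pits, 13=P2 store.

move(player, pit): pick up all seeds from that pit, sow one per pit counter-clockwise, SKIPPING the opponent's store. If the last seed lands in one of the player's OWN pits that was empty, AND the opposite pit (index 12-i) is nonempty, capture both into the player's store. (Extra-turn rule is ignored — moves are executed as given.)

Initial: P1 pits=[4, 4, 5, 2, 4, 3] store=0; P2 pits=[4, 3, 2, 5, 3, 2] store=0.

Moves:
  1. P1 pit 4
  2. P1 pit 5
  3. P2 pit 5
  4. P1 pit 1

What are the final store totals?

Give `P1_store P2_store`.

Move 1: P1 pit4 -> P1=[4,4,5,2,0,4](1) P2=[5,4,2,5,3,2](0)
Move 2: P1 pit5 -> P1=[4,4,5,2,0,0](2) P2=[6,5,3,5,3,2](0)
Move 3: P2 pit5 -> P1=[5,4,5,2,0,0](2) P2=[6,5,3,5,3,0](1)
Move 4: P1 pit1 -> P1=[5,0,6,3,1,0](9) P2=[0,5,3,5,3,0](1)

Answer: 9 1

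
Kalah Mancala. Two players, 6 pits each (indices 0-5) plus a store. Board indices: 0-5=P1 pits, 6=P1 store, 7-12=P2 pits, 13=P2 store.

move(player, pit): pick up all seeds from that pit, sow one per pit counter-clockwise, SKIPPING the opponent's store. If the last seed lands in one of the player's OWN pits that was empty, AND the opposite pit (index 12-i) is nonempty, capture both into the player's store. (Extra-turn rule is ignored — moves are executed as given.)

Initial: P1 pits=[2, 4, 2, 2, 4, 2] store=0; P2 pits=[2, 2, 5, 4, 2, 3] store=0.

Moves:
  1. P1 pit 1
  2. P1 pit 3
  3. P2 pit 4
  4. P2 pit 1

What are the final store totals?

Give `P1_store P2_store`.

Move 1: P1 pit1 -> P1=[2,0,3,3,5,3](0) P2=[2,2,5,4,2,3](0)
Move 2: P1 pit3 -> P1=[2,0,3,0,6,4](1) P2=[2,2,5,4,2,3](0)
Move 3: P2 pit4 -> P1=[2,0,3,0,6,4](1) P2=[2,2,5,4,0,4](1)
Move 4: P2 pit1 -> P1=[2,0,3,0,6,4](1) P2=[2,0,6,5,0,4](1)

Answer: 1 1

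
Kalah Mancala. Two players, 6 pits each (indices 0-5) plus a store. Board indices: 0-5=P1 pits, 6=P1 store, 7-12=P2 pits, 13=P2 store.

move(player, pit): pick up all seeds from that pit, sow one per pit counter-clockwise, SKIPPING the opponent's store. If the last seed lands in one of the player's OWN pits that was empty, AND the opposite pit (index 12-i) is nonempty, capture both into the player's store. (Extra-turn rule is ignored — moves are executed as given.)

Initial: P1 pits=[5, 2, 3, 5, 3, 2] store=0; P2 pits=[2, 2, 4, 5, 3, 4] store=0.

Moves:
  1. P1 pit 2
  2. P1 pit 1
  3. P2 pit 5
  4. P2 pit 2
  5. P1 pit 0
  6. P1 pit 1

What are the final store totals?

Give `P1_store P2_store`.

Answer: 1 2

Derivation:
Move 1: P1 pit2 -> P1=[5,2,0,6,4,3](0) P2=[2,2,4,5,3,4](0)
Move 2: P1 pit1 -> P1=[5,0,1,7,4,3](0) P2=[2,2,4,5,3,4](0)
Move 3: P2 pit5 -> P1=[6,1,2,7,4,3](0) P2=[2,2,4,5,3,0](1)
Move 4: P2 pit2 -> P1=[6,1,2,7,4,3](0) P2=[2,2,0,6,4,1](2)
Move 5: P1 pit0 -> P1=[0,2,3,8,5,4](1) P2=[2,2,0,6,4,1](2)
Move 6: P1 pit1 -> P1=[0,0,4,9,5,4](1) P2=[2,2,0,6,4,1](2)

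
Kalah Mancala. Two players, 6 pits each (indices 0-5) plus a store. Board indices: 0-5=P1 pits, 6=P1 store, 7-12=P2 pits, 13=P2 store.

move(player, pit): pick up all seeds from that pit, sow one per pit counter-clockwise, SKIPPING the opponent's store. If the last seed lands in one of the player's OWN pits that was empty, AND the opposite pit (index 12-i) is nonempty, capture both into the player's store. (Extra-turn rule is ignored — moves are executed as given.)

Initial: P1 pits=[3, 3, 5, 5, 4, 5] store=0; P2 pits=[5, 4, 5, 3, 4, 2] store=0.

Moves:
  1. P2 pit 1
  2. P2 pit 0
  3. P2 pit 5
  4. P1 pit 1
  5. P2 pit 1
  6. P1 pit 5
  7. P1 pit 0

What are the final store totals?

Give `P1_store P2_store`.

Answer: 1 1

Derivation:
Move 1: P2 pit1 -> P1=[3,3,5,5,4,5](0) P2=[5,0,6,4,5,3](0)
Move 2: P2 pit0 -> P1=[3,3,5,5,4,5](0) P2=[0,1,7,5,6,4](0)
Move 3: P2 pit5 -> P1=[4,4,6,5,4,5](0) P2=[0,1,7,5,6,0](1)
Move 4: P1 pit1 -> P1=[4,0,7,6,5,6](0) P2=[0,1,7,5,6,0](1)
Move 5: P2 pit1 -> P1=[4,0,7,6,5,6](0) P2=[0,0,8,5,6,0](1)
Move 6: P1 pit5 -> P1=[4,0,7,6,5,0](1) P2=[1,1,9,6,7,0](1)
Move 7: P1 pit0 -> P1=[0,1,8,7,6,0](1) P2=[1,1,9,6,7,0](1)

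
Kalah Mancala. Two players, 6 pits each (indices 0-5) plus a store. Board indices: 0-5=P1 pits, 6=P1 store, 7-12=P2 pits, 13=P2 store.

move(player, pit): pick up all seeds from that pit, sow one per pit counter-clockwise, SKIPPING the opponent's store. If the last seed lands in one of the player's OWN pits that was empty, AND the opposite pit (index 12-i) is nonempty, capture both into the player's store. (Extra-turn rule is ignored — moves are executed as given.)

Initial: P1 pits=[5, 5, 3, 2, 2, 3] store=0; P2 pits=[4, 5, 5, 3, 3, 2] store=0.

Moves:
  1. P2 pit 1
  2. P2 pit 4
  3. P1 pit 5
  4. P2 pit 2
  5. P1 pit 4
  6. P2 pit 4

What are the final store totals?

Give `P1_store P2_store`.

Move 1: P2 pit1 -> P1=[5,5,3,2,2,3](0) P2=[4,0,6,4,4,3](1)
Move 2: P2 pit4 -> P1=[6,6,3,2,2,3](0) P2=[4,0,6,4,0,4](2)
Move 3: P1 pit5 -> P1=[6,6,3,2,2,0](1) P2=[5,1,6,4,0,4](2)
Move 4: P2 pit2 -> P1=[7,7,3,2,2,0](1) P2=[5,1,0,5,1,5](3)
Move 5: P1 pit4 -> P1=[7,7,3,2,0,1](2) P2=[5,1,0,5,1,5](3)
Move 6: P2 pit4 -> P1=[7,7,3,2,0,1](2) P2=[5,1,0,5,0,6](3)

Answer: 2 3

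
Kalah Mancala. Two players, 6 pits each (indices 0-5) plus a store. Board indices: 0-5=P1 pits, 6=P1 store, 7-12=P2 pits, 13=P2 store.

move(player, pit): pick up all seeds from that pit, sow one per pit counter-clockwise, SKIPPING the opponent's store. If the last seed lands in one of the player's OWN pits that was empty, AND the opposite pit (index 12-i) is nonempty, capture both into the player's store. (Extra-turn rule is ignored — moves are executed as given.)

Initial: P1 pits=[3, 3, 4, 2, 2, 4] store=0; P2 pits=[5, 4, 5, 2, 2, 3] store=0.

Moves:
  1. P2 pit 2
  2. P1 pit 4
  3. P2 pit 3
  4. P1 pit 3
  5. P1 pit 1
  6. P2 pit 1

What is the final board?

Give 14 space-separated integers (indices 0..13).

Move 1: P2 pit2 -> P1=[4,3,4,2,2,4](0) P2=[5,4,0,3,3,4](1)
Move 2: P1 pit4 -> P1=[4,3,4,2,0,5](1) P2=[5,4,0,3,3,4](1)
Move 3: P2 pit3 -> P1=[4,3,4,2,0,5](1) P2=[5,4,0,0,4,5](2)
Move 4: P1 pit3 -> P1=[4,3,4,0,1,6](1) P2=[5,4,0,0,4,5](2)
Move 5: P1 pit1 -> P1=[4,0,5,1,2,6](1) P2=[5,4,0,0,4,5](2)
Move 6: P2 pit1 -> P1=[4,0,5,1,2,6](1) P2=[5,0,1,1,5,6](2)

Answer: 4 0 5 1 2 6 1 5 0 1 1 5 6 2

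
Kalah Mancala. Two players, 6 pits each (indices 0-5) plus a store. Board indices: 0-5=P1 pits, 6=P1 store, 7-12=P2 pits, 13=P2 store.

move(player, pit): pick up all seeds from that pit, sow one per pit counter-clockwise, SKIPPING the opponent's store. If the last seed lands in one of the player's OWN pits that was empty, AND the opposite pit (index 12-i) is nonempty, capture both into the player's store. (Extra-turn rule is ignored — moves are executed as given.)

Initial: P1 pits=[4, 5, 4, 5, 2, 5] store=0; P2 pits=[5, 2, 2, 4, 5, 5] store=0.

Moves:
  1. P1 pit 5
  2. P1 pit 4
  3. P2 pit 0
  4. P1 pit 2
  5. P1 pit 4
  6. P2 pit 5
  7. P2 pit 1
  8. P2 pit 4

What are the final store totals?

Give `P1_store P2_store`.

Move 1: P1 pit5 -> P1=[4,5,4,5,2,0](1) P2=[6,3,3,5,5,5](0)
Move 2: P1 pit4 -> P1=[4,5,4,5,0,1](2) P2=[6,3,3,5,5,5](0)
Move 3: P2 pit0 -> P1=[4,5,4,5,0,1](2) P2=[0,4,4,6,6,6](1)
Move 4: P1 pit2 -> P1=[4,5,0,6,1,2](3) P2=[0,4,4,6,6,6](1)
Move 5: P1 pit4 -> P1=[4,5,0,6,0,3](3) P2=[0,4,4,6,6,6](1)
Move 6: P2 pit5 -> P1=[5,6,1,7,1,3](3) P2=[0,4,4,6,6,0](2)
Move 7: P2 pit1 -> P1=[0,6,1,7,1,3](3) P2=[0,0,5,7,7,0](8)
Move 8: P2 pit4 -> P1=[1,7,2,8,2,3](3) P2=[0,0,5,7,0,1](9)

Answer: 3 9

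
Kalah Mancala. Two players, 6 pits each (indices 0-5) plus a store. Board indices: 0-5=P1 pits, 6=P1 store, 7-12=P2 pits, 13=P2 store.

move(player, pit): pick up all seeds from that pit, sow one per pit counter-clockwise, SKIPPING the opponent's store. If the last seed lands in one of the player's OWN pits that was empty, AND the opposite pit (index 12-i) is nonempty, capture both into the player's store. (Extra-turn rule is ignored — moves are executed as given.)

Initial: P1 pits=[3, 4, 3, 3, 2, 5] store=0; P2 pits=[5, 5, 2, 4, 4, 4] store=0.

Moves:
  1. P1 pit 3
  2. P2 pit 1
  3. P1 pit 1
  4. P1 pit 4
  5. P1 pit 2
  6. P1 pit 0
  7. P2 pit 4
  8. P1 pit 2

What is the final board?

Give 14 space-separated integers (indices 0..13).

Answer: 1 2 0 4 2 9 3 6 1 3 5 0 6 2

Derivation:
Move 1: P1 pit3 -> P1=[3,4,3,0,3,6](1) P2=[5,5,2,4,4,4](0)
Move 2: P2 pit1 -> P1=[3,4,3,0,3,6](1) P2=[5,0,3,5,5,5](1)
Move 3: P1 pit1 -> P1=[3,0,4,1,4,7](1) P2=[5,0,3,5,5,5](1)
Move 4: P1 pit4 -> P1=[3,0,4,1,0,8](2) P2=[6,1,3,5,5,5](1)
Move 5: P1 pit2 -> P1=[3,0,0,2,1,9](3) P2=[6,1,3,5,5,5](1)
Move 6: P1 pit0 -> P1=[0,1,1,3,1,9](3) P2=[6,1,3,5,5,5](1)
Move 7: P2 pit4 -> P1=[1,2,2,3,1,9](3) P2=[6,1,3,5,0,6](2)
Move 8: P1 pit2 -> P1=[1,2,0,4,2,9](3) P2=[6,1,3,5,0,6](2)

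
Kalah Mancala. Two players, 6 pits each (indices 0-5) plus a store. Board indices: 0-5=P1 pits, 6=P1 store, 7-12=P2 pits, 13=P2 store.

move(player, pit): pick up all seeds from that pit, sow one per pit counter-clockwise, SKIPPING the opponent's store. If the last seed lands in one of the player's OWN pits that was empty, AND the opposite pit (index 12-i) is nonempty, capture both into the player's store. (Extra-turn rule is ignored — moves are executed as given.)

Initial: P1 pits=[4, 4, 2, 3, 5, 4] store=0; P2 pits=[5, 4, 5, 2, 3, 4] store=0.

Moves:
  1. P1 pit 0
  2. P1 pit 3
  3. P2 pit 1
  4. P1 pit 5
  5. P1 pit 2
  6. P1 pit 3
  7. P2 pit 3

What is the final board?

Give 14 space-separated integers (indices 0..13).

Move 1: P1 pit0 -> P1=[0,5,3,4,6,4](0) P2=[5,4,5,2,3,4](0)
Move 2: P1 pit3 -> P1=[0,5,3,0,7,5](1) P2=[6,4,5,2,3,4](0)
Move 3: P2 pit1 -> P1=[0,5,3,0,7,5](1) P2=[6,0,6,3,4,5](0)
Move 4: P1 pit5 -> P1=[0,5,3,0,7,0](2) P2=[7,1,7,4,4,5](0)
Move 5: P1 pit2 -> P1=[0,5,0,1,8,0](10) P2=[0,1,7,4,4,5](0)
Move 6: P1 pit3 -> P1=[0,5,0,0,9,0](10) P2=[0,1,7,4,4,5](0)
Move 7: P2 pit3 -> P1=[1,5,0,0,9,0](10) P2=[0,1,7,0,5,6](1)

Answer: 1 5 0 0 9 0 10 0 1 7 0 5 6 1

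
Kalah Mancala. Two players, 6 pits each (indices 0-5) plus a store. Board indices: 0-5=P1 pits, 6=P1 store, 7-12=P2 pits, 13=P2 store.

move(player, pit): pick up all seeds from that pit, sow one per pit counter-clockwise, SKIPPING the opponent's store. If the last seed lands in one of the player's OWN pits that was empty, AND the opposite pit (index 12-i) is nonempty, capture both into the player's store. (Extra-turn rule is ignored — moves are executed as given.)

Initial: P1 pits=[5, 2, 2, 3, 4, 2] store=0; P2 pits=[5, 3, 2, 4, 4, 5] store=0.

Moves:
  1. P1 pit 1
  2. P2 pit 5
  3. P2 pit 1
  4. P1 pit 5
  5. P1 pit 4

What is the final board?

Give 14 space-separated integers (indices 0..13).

Answer: 6 1 4 5 0 1 2 7 1 3 5 5 0 1

Derivation:
Move 1: P1 pit1 -> P1=[5,0,3,4,4,2](0) P2=[5,3,2,4,4,5](0)
Move 2: P2 pit5 -> P1=[6,1,4,5,4,2](0) P2=[5,3,2,4,4,0](1)
Move 3: P2 pit1 -> P1=[6,1,4,5,4,2](0) P2=[5,0,3,5,5,0](1)
Move 4: P1 pit5 -> P1=[6,1,4,5,4,0](1) P2=[6,0,3,5,5,0](1)
Move 5: P1 pit4 -> P1=[6,1,4,5,0,1](2) P2=[7,1,3,5,5,0](1)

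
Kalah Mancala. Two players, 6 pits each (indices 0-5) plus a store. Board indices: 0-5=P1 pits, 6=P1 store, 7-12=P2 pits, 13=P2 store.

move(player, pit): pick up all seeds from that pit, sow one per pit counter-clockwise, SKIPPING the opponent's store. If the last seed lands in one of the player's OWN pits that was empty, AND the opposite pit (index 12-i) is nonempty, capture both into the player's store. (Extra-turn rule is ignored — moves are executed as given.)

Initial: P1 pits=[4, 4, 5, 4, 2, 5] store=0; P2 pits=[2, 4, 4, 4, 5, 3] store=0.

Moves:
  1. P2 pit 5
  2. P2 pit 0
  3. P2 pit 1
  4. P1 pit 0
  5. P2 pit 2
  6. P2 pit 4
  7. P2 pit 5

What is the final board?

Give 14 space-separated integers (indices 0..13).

Move 1: P2 pit5 -> P1=[5,5,5,4,2,5](0) P2=[2,4,4,4,5,0](1)
Move 2: P2 pit0 -> P1=[5,5,5,4,2,5](0) P2=[0,5,5,4,5,0](1)
Move 3: P2 pit1 -> P1=[5,5,5,4,2,5](0) P2=[0,0,6,5,6,1](2)
Move 4: P1 pit0 -> P1=[0,6,6,5,3,6](0) P2=[0,0,6,5,6,1](2)
Move 5: P2 pit2 -> P1=[1,7,6,5,3,6](0) P2=[0,0,0,6,7,2](3)
Move 6: P2 pit4 -> P1=[2,8,7,6,4,6](0) P2=[0,0,0,6,0,3](4)
Move 7: P2 pit5 -> P1=[3,9,7,6,4,6](0) P2=[0,0,0,6,0,0](5)

Answer: 3 9 7 6 4 6 0 0 0 0 6 0 0 5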